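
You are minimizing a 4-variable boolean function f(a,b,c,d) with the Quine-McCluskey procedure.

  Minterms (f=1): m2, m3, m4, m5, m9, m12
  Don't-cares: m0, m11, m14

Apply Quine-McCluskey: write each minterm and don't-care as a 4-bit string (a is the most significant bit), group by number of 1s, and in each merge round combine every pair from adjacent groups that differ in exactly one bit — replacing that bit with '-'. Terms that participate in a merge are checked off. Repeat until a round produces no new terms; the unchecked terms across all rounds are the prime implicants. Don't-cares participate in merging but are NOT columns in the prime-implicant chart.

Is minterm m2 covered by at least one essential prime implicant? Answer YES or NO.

NO

[col 0] 0000*, 0010*, 0011*, 0100*, 0101*, 1001*, 1011*, 1100*, 1110*
[col 1] -011, -100, 0-00, 00-0, 001-, 010-, 10-1, 11-0
Prime implicants: -011, -100, 0-00, 00-0, 001-, 010-, 10-1, 11-0
PI chart (minterm → PIs covering it):
  2 | 00-0,001-
  3 | -011,001-
  4 | -100,0-00,010-
  5 | 010-  (sole → essential)
  9 | 10-1  (sole → essential)
  12 | -100,11-0
Essential prime implicants: 010-, 10-1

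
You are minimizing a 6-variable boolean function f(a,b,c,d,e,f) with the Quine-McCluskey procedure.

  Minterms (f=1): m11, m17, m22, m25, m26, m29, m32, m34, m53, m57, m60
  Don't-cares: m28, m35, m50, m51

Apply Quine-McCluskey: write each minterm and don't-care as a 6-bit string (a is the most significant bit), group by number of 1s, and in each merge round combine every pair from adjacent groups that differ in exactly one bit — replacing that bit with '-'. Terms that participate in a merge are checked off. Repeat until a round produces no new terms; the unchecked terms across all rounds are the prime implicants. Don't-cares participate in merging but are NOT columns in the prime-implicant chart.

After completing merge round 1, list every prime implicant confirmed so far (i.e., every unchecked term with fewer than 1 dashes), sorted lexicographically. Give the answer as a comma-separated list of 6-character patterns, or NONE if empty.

001011, 010110, 011010, 110101

[col 0] 001011, 010001*, 010110, 011001*, 011010, 011100*, 011101*, 100000*, 100010*, 100011*, 110010*, 110011*, 110101, 111001*, 111100*
[col 1] -11001, -11100, 01-001, 011-01, 01110-, 1-0010*, 1-0011*, 1000-0, 10001-*, 11001-*
[col 2] 1-001-
Prime implicants: -11001, -11100, 001011, 01-001, 010110, 011-01, 011010, 01110-, 1-001-, 1000-0, 110101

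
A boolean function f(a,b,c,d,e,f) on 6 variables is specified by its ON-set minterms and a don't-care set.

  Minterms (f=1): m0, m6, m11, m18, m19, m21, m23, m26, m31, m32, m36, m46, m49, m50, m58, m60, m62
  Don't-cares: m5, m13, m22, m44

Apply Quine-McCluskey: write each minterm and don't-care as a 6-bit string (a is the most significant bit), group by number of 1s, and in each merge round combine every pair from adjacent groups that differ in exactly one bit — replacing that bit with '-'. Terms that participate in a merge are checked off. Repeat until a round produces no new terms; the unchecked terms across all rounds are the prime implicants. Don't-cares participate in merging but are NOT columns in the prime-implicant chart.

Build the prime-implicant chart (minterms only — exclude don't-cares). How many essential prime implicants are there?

8

[col 0] 000000*, 000101*, 000110*, 001011, 001101*, 010010*, 010011*, 010101*, 010110*, 010111*, 011010*, 011111*, 100000*, 100100*, 101100*, 101110*, 110001, 110010*, 111010*, 111100*, 111110*
[col 1] -00000, -10010*, -11010*, 0-0101, 0-0110, 00-101, 01-010*, 01-111, 010-10*, 010-11*, 01001-*, 0101-1, 01011-*, 1-1100*, 1-1110*, 10-100, 100-00, 1011-0*, 11-010*, 111-10, 1111-0*
[col 2] -1-010, 010-1-, 1-11-0
Prime implicants: -00000, -1-010, 0-0101, 0-0110, 00-101, 001011, 01-111, 010-1-, 0101-1, 1-11-0, 10-100, 100-00, 110001, 111-10
PI chart (minterm → PIs covering it):
  0 | -00000  (sole → essential)
  6 | 0-0110  (sole → essential)
  11 | 001011  (sole → essential)
  18 | -1-010,010-1-
  19 | 010-1-  (sole → essential)
  21 | 0-0101,0101-1
  23 | 01-111,010-1-,0101-1
  26 | -1-010  (sole → essential)
  31 | 01-111  (sole → essential)
  32 | -00000,100-00
  36 | 10-100,100-00
  46 | 1-11-0  (sole → essential)
  49 | 110001  (sole → essential)
  50 | -1-010  (sole → essential)
  58 | -1-010,111-10
  60 | 1-11-0  (sole → essential)
  62 | 1-11-0,111-10
Essential prime implicants: -00000, -1-010, 0-0110, 001011, 01-111, 010-1-, 1-11-0, 110001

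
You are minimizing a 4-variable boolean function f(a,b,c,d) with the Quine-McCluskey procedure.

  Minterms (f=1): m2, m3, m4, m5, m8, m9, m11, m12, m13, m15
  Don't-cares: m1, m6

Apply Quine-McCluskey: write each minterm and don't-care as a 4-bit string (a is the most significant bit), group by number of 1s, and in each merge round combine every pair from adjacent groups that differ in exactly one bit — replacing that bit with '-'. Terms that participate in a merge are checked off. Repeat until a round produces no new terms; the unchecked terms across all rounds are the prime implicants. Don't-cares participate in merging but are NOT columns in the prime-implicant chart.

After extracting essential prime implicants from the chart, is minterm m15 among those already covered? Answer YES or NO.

Round 0: 0001✓ 0010✓ 0011✓ 0100✓ 0101✓ 0110✓ 1000✓ 1001✓ 1011✓ 1100✓ 1101✓ 1111✓
Round 1: -001✓ -011✓ -100✓ -101✓ 0-01✓ 0-10 00-1✓ 001- 01-0 010-✓ 1-00✓ 1-01✓ 1-11✓ 10-1✓ 100-✓ 11-1✓ 110-✓
Round 2: --01 -0-1 -10- 1--1 1-0-
PIs = {--01, -0-1, -10-, 0-10, 001-, 01-0, 1--1, 1-0-}
Coverage chart:
  m2: 0-10,001-
  m3: -0-1,001-
  m4: -10-,01-0
  m5: --01,-10-
  m8: 1-0- ←essential
  m9: --01,-0-1,1--1,1-0-
  m11: -0-1,1--1
  m12: -10-,1-0-
  m13: --01,-10-,1--1,1-0-
  m15: 1--1 ←essential
Essential: 1--1, 1-0-

YES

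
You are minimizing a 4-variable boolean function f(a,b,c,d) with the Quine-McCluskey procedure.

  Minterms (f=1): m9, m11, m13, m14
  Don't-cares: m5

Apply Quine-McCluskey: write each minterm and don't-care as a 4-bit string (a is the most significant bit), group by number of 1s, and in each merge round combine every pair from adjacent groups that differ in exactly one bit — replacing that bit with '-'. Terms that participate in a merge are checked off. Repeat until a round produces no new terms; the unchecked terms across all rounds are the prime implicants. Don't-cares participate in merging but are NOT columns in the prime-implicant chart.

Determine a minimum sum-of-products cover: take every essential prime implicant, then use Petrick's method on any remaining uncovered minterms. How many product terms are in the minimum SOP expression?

3

Round 0: 0101✓ 1001✓ 1011✓ 1101✓ 1110
Round 1: -101 1-01 10-1
PIs = {-101, 1-01, 10-1, 1110}
Coverage chart:
  m9: 1-01,10-1
  m11: 10-1 ←essential
  m13: -101,1-01
  m14: 1110 ←essential
Essential: 10-1, 1110
Petrick residual → -101
Min cover (3 terms): bc'd + ab'd + abcd'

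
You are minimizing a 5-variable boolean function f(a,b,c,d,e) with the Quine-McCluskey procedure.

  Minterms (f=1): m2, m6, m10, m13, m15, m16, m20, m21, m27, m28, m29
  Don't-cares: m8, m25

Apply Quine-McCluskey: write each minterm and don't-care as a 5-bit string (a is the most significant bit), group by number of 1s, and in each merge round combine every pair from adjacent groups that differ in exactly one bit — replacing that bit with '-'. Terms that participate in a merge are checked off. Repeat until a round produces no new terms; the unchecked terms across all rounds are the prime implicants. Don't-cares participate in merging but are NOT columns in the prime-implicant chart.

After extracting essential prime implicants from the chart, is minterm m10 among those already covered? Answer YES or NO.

Round 0: 00010✓ 00110✓ 01000✓ 01010✓ 01101✓ 01111✓ 10000✓ 10100✓ 10101✓ 11001✓ 11011✓ 11100✓ 11101✓
Round 1: -1101 0-010 00-10 010-0 011-1 1-100✓ 1-101✓ 10-00 1010-✓ 11-01 110-1 1110-✓
Round 2: 1-10-
PIs = {-1101, 0-010, 00-10, 010-0, 011-1, 1-10-, 10-00, 11-01, 110-1}
Coverage chart:
  m2: 0-010,00-10
  m6: 00-10 ←essential
  m10: 0-010,010-0
  m13: -1101,011-1
  m15: 011-1 ←essential
  m16: 10-00 ←essential
  m20: 1-10-,10-00
  m21: 1-10- ←essential
  m27: 110-1 ←essential
  m28: 1-10- ←essential
  m29: -1101,1-10-,11-01
Essential: 00-10, 011-1, 1-10-, 10-00, 110-1

NO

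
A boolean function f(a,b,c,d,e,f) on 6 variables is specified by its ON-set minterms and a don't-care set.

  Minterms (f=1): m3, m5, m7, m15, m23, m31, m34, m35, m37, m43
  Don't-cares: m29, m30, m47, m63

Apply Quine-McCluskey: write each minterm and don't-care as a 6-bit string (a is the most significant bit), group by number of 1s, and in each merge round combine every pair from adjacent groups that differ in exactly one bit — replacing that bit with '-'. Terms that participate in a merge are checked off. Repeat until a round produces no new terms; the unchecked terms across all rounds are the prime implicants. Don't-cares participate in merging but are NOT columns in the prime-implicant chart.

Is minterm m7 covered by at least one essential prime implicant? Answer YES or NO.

size-2^0 implicants → 000011(✓)  000101(✓)  000111(✓)  001111(✓)  010111(✓)  011101(✓)  011110(✓)  011111(✓)  100010(✓)  100011(✓)  100101(✓)  101011(✓)  101111(✓)  111111(✓)
size-2^1 implicants → -00011  -00101  -01111(✓)  -11111(✓)  0-0111(✓)  0-1111(✓)  00-111(✓)  000-11  0001-1  01-111(✓)  0111-1  01111-  1-1111(✓)  10-011  10001-  101-11
size-2^2 implicants → --1111  0--111
Unchecked terms (primes): --1111, -00011, -00101, 0--111, 000-11, 0001-1, 0111-1, 01111-, 10-011, 10001-, 101-11
Minterm coverage:
  m3 ⊆ -00011,000-11
  m5 ⊆ -00101,0001-1
  m7 ⊆ 0--111,000-11,0001-1
  m15 ⊆ --1111,0--111
  m23 ⊆ 0--111 [E]
  m31 ⊆ --1111,0--111,0111-1,01111-
  m34 ⊆ 10001- [E]
  m35 ⊆ -00011,10-011,10001-
  m37 ⊆ -00101 [E]
  m43 ⊆ 10-011,101-11
E = {-00101, 0--111, 10001-}

YES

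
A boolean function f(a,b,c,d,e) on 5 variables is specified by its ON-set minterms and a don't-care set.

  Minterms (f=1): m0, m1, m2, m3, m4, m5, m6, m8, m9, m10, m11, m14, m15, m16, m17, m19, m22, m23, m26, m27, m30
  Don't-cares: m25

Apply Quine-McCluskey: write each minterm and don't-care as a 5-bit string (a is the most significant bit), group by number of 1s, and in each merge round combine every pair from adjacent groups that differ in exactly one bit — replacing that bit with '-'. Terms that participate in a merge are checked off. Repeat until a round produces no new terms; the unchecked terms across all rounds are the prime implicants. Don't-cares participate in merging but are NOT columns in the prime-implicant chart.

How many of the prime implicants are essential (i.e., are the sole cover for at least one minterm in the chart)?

4

[col 0] 00000*, 00001*, 00010*, 00011*, 00100*, 00101*, 00110*, 01000*, 01001*, 01010*, 01011*, 01110*, 01111*, 10000*, 10001*, 10011*, 10110*, 10111*, 11001*, 11010*, 11011*, 11110*
[col 1] -0000*, -0001*, -0011*, -0110*, -1001*, -1010*, -1011*, -1110*, 0-000*, 0-001*, 0-010*, 0-011*, 0-110*, 00-00*, 00-01*, 00-10*, 000-0*, 000-1*, 0000-*, 0001-*, 001-0*, 0010-*, 01-10*, 01-11*, 010-0*, 010-1*, 0100-*, 0101-*, 0111-*, 1-001*, 1-011*, 1-110*, 10-11, 100-1*, 1000-*, 1011-, 11-10*, 110-1*, 1101-*
[col 2] --001*, --011*, --110, -00-1*, -000-, -1-10, -10-1*, -101-, 0--10, 0-0-0*, 0-0-1*, 0-00-*, 0-01-*, 00--0, 00-0-, 000--*, 01-1-, 010--*, 1-0-1*
[col 3] --0-1, 0-0--
Prime implicants: --0-1, --110, -000-, -1-10, -101-, 0--10, 0-0--, 00--0, 00-0-, 01-1-, 10-11, 1011-
PI chart (minterm → PIs covering it):
  0 | -000-,0-0--,00--0,00-0-
  1 | --0-1,-000-,0-0--,00-0-
  2 | 0--10,0-0--,00--0
  3 | --0-1,0-0--
  4 | 00--0,00-0-
  5 | 00-0-  (sole → essential)
  6 | --110,0--10,00--0
  8 | 0-0--  (sole → essential)
  9 | --0-1,0-0--
  10 | -1-10,-101-,0--10,0-0--,01-1-
  11 | --0-1,-101-,0-0--,01-1-
  14 | --110,-1-10,0--10,01-1-
  15 | 01-1-  (sole → essential)
  16 | -000-  (sole → essential)
  17 | --0-1,-000-
  19 | --0-1,10-11
  22 | --110,1011-
  23 | 10-11,1011-
  26 | -1-10,-101-
  27 | --0-1,-101-
  30 | --110,-1-10
Essential prime implicants: -000-, 0-0--, 00-0-, 01-1-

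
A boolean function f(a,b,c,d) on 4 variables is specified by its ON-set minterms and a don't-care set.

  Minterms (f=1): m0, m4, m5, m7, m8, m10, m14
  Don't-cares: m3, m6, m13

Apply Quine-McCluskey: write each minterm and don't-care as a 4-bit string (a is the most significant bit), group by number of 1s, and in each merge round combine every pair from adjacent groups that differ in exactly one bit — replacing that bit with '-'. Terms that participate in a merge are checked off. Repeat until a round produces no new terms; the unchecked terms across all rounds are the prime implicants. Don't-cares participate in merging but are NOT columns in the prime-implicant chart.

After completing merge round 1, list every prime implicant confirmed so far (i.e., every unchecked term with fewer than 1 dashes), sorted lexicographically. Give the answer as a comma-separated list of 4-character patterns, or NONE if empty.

[col 0] 0000*, 0011*, 0100*, 0101*, 0110*, 0111*, 1000*, 1010*, 1101*, 1110*
[col 1] -000, -101, -110, 0-00, 0-11, 01-0*, 01-1*, 010-*, 011-*, 1-10, 10-0
[col 2] 01--
Prime implicants: -000, -101, -110, 0-00, 0-11, 01--, 1-10, 10-0

NONE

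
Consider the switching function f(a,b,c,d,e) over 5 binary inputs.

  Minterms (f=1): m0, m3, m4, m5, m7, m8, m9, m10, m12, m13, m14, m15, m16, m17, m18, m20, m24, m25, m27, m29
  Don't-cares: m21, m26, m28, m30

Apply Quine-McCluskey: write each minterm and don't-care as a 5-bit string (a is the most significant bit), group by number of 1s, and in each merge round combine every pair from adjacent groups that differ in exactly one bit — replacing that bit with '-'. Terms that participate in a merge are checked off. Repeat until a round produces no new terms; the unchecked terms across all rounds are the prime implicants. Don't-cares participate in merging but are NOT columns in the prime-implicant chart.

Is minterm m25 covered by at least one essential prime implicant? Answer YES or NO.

YES

Round 0: 00000✓ 00011✓ 00100✓ 00101✓ 00111✓ 01000✓ 01001✓ 01010✓ 01100✓ 01101✓ 01110✓ 01111✓ 10000✓ 10001✓ 10010✓ 10100✓ 10101✓ 11000✓ 11001✓ 11010✓ 11011✓ 11100✓ 11101✓ 11110✓
Round 1: -0000✓ -0100✓ -0101✓ -1000✓ -1001✓ -1010✓ -1100✓ -1101✓ -1110✓ 0-000✓ 0-100✓ 0-101✓ 0-111✓ 00-00✓ 00-11 001-1✓ 0010-✓ 01-00✓ 01-01✓ 01-10✓ 010-0✓ 0100-✓ 011-0✓ 011-1✓ 0110-✓ 0111-✓ 1-000✓ 1-001✓ 1-010✓ 1-100✓ 1-101✓ 10-00✓ 10-01✓ 100-0✓ 1000-✓ 1010-✓ 11-00✓ 11-01✓ 11-10✓ 110-0✓ 110-1✓ 1100-✓ 1101-✓ 111-0✓ 1110-✓
Round 2: --000✓ --100✓ --101✓ -0-00✓ -010-✓ -1-00✓ -1-01✓ -1-10✓ -10-0✓ -100-✓ -11-0✓ -110-✓ 0--00✓ 0-1-1 0-10-✓ 01--0✓ 01-0-✓ 011-- 1--00✓ 1--01✓ 1-0-0 1-00-✓ 1-10-✓ 10-0-✓ 11--0✓ 11-0-✓ 110--
Round 3: ---00 --10- -1--0 -1-0- 1--0-
PIs = {---00, --10-, -1--0, -1-0-, 0-1-1, 00-11, 011--, 1--0-, 1-0-0, 110--}
Coverage chart:
  m0: ---00 ←essential
  m3: 00-11 ←essential
  m4: ---00,--10-
  m5: --10-,0-1-1
  m7: 0-1-1,00-11
  m8: ---00,-1--0,-1-0-
  m9: -1-0- ←essential
  m10: -1--0 ←essential
  m12: ---00,--10-,-1--0,-1-0-,011--
  m13: --10-,-1-0-,0-1-1,011--
  m14: -1--0,011--
  m15: 0-1-1,011--
  m16: ---00,1--0-,1-0-0
  m17: 1--0- ←essential
  m18: 1-0-0 ←essential
  m20: ---00,--10-,1--0-
  m24: ---00,-1--0,-1-0-,1--0-,1-0-0,110--
  m25: -1-0-,1--0-,110--
  m27: 110-- ←essential
  m29: --10-,-1-0-,1--0-
Essential: ---00, -1--0, -1-0-, 00-11, 1--0-, 1-0-0, 110--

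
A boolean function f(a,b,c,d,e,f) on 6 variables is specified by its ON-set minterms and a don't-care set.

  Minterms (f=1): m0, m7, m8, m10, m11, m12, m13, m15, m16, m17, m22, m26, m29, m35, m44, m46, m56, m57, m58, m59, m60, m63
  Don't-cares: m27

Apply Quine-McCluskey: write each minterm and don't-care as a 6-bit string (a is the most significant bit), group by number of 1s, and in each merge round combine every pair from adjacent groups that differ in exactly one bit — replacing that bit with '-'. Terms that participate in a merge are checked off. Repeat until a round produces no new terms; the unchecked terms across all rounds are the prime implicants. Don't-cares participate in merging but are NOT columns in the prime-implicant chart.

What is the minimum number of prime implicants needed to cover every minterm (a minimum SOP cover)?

12

size-2^0 implicants → 000000(✓)  000111(✓)  001000(✓)  001010(✓)  001011(✓)  001100(✓)  001101(✓)  001111(✓)  010000(✓)  010001(✓)  010110  011010(✓)  011011(✓)  011101(✓)  100011  101100(✓)  101110(✓)  111000(✓)  111001(✓)  111010(✓)  111011(✓)  111100(✓)  111111(✓)
size-2^1 implicants → -01100  -11010(✓)  -11011(✓)  0-0000  0-1010(✓)  0-1011(✓)  0-1101  00-000  00-111  001-00  001-11  0010-0  00101-(✓)  0011-1  00110-  01000-  01101-(✓)  1-1100  1011-0  111-00  111-11  1110-0(✓)  1110-1(✓)  11100-(✓)  11101-(✓)
size-2^2 implicants → -1101-  0-101-  1110--
Unchecked terms (primes): -01100, -1101-, 0-0000, 0-101-, 0-1101, 00-000, 00-111, 001-00, 001-11, 0010-0, 0011-1, 00110-, 01000-, 010110, 1-1100, 100011, 1011-0, 111-00, 111-11, 1110--
Minterm coverage:
  m0 ⊆ 0-0000,00-000
  m7 ⊆ 00-111 [E]
  m8 ⊆ 00-000,001-00,0010-0
  m10 ⊆ 0-101-,0010-0
  m11 ⊆ 0-101-,001-11
  m12 ⊆ -01100,001-00,00110-
  m13 ⊆ 0-1101,0011-1,00110-
  m15 ⊆ 00-111,001-11,0011-1
  m16 ⊆ 0-0000,01000-
  m17 ⊆ 01000- [E]
  m22 ⊆ 010110 [E]
  m26 ⊆ -1101-,0-101-
  m29 ⊆ 0-1101 [E]
  m35 ⊆ 100011 [E]
  m44 ⊆ -01100,1-1100,1011-0
  m46 ⊆ 1011-0 [E]
  m56 ⊆ 111-00,1110--
  m57 ⊆ 1110-- [E]
  m58 ⊆ -1101-,1110--
  m59 ⊆ -1101-,111-11,1110--
  m60 ⊆ 1-1100,111-00
  m63 ⊆ 111-11 [E]
E = {0-1101, 00-111, 01000-, 010110, 100011, 1011-0, 111-11, 1110--}
Petrick residual → -01100, 0-101-, 00-000, 1-1100
Cover = b'cde'f' + a'cd'e + a'cde'f + a'b'd'e'f' + a'b'def + a'bc'd'e' + a'bc'def' + acde'f' + ab'c'd'ef + ab'cdf' + abcef + abcd'  |cover|=12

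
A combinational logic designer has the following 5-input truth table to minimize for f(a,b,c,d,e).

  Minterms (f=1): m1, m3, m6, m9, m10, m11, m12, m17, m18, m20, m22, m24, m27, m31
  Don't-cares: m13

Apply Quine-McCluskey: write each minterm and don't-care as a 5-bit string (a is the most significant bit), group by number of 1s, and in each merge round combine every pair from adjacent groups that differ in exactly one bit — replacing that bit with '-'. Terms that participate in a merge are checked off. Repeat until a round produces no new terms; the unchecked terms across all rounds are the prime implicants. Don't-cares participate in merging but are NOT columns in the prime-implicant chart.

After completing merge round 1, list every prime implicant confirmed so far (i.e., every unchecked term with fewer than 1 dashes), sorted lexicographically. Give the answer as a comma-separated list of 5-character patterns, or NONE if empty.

11000

size-2^0 implicants → 00001(✓)  00011(✓)  00110(✓)  01001(✓)  01010(✓)  01011(✓)  01100(✓)  01101(✓)  10001(✓)  10010(✓)  10100(✓)  10110(✓)  11000  11011(✓)  11111(✓)
size-2^1 implicants → -0001  -0110  -1011  0-001(✓)  0-011(✓)  000-1(✓)  01-01  010-1(✓)  0101-  0110-  10-10  101-0  11-11
size-2^2 implicants → 0-0-1
Unchecked terms (primes): -0001, -0110, -1011, 0-0-1, 01-01, 0101-, 0110-, 10-10, 101-0, 11-11, 11000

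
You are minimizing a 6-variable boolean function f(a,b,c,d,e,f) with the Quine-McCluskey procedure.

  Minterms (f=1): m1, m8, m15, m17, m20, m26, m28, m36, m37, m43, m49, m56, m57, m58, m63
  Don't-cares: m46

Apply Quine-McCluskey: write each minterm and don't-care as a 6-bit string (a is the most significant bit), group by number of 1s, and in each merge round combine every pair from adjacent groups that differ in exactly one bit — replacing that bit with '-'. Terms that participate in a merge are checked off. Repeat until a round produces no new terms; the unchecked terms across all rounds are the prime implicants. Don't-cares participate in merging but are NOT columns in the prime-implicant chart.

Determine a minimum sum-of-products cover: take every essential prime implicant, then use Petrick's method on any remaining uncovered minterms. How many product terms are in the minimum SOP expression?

10

Round 0: 000001✓ 001000 001111 010001✓ 010100✓ 011010✓ 011100✓ 100100✓ 100101✓ 101011 101110 110001✓ 111000✓ 111001✓ 111010✓ 111111
Round 1: -10001 -11010 0-0001 01-100 10010- 11-001 1110-0 11100-
PIs = {-10001, -11010, 0-0001, 001000, 001111, 01-100, 10010-, 101011, 101110, 11-001, 1110-0, 11100-, 111111}
Coverage chart:
  m1: 0-0001 ←essential
  m8: 001000 ←essential
  m15: 001111 ←essential
  m17: -10001,0-0001
  m20: 01-100 ←essential
  m26: -11010 ←essential
  m28: 01-100 ←essential
  m36: 10010- ←essential
  m37: 10010- ←essential
  m43: 101011 ←essential
  m49: -10001,11-001
  m56: 1110-0,11100-
  m57: 11-001,11100-
  m58: -11010,1110-0
  m63: 111111 ←essential
Essential: -11010, 0-0001, 001000, 001111, 01-100, 10010-, 101011, 111111
Petrick residual → -10001, 11100-
Min cover (10 terms): bc'd'e'f + bcd'ef' + a'c'd'e'f + a'b'cd'e'f' + a'b'cdef + a'bde'f' + ab'c'de' + ab'cd'ef + abcd'e' + abcdef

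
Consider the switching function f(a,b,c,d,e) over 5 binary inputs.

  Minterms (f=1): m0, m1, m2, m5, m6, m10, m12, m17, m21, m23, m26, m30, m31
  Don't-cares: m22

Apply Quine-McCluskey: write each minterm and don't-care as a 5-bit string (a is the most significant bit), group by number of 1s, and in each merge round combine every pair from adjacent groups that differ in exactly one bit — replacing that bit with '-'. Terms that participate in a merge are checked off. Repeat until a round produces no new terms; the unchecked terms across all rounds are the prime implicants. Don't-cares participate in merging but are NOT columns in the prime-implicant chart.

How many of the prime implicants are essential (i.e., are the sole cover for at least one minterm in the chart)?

3

size-2^0 implicants → 00000(✓)  00001(✓)  00010(✓)  00101(✓)  00110(✓)  01010(✓)  01100  10001(✓)  10101(✓)  10110(✓)  10111(✓)  11010(✓)  11110(✓)  11111(✓)
size-2^1 implicants → -0001(✓)  -0101(✓)  -0110  -1010  0-010  00-01(✓)  00-10  000-0  0000-  1-110(✓)  1-111(✓)  10-01(✓)  101-1  1011-(✓)  11-10  1111-(✓)
size-2^2 implicants → -0-01  1-11-
Unchecked terms (primes): -0-01, -0110, -1010, 0-010, 00-10, 000-0, 0000-, 01100, 1-11-, 101-1, 11-10
Minterm coverage:
  m0 ⊆ 000-0,0000-
  m1 ⊆ -0-01,0000-
  m2 ⊆ 0-010,00-10,000-0
  m5 ⊆ -0-01 [E]
  m6 ⊆ -0110,00-10
  m10 ⊆ -1010,0-010
  m12 ⊆ 01100 [E]
  m17 ⊆ -0-01 [E]
  m21 ⊆ -0-01,101-1
  m23 ⊆ 1-11-,101-1
  m26 ⊆ -1010,11-10
  m30 ⊆ 1-11-,11-10
  m31 ⊆ 1-11- [E]
E = {-0-01, 01100, 1-11-}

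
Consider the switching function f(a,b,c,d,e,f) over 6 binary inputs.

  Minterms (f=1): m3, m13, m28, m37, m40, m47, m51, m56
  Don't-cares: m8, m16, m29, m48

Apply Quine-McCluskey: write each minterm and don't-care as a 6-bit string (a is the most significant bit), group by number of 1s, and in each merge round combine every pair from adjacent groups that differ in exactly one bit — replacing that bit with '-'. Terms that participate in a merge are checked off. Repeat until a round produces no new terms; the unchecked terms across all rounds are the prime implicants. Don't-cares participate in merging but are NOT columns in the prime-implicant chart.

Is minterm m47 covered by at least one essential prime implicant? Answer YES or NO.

Round 0: 000011 001000✓ 001101✓ 010000✓ 011100✓ 011101✓ 100101 101000✓ 101111 110000✓ 110011 111000✓
Round 1: -01000 -10000 0-1101 01110- 1-1000 11-000
PIs = {-01000, -10000, 0-1101, 000011, 01110-, 1-1000, 100101, 101111, 11-000, 110011}
Coverage chart:
  m3: 000011 ←essential
  m13: 0-1101 ←essential
  m28: 01110- ←essential
  m37: 100101 ←essential
  m40: -01000,1-1000
  m47: 101111 ←essential
  m51: 110011 ←essential
  m56: 1-1000,11-000
Essential: 0-1101, 000011, 01110-, 100101, 101111, 110011

YES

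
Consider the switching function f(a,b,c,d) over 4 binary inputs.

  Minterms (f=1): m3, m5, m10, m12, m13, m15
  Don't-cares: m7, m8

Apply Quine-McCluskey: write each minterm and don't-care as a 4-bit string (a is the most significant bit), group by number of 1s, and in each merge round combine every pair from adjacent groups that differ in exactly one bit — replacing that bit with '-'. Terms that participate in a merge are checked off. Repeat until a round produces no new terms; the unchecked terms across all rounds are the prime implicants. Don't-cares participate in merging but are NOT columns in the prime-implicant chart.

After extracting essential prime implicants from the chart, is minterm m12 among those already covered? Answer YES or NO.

NO

[col 0] 0011*, 0101*, 0111*, 1000*, 1010*, 1100*, 1101*, 1111*
[col 1] -101*, -111*, 0-11, 01-1*, 1-00, 10-0, 11-1*, 110-
[col 2] -1-1
Prime implicants: -1-1, 0-11, 1-00, 10-0, 110-
PI chart (minterm → PIs covering it):
  3 | 0-11  (sole → essential)
  5 | -1-1  (sole → essential)
  10 | 10-0  (sole → essential)
  12 | 1-00,110-
  13 | -1-1,110-
  15 | -1-1  (sole → essential)
Essential prime implicants: -1-1, 0-11, 10-0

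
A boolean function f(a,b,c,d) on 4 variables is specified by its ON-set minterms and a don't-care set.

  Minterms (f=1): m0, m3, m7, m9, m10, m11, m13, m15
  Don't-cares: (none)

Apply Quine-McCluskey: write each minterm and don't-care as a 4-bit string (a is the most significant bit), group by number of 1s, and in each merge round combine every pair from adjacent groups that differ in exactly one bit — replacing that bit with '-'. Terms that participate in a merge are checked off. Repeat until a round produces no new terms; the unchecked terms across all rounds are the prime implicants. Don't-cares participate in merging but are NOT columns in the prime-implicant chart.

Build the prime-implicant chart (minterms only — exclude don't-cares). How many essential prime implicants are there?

4

[col 0] 0000, 0011*, 0111*, 1001*, 1010*, 1011*, 1101*, 1111*
[col 1] -011*, -111*, 0-11*, 1-01*, 1-11*, 10-1*, 101-, 11-1*
[col 2] --11, 1--1
Prime implicants: --11, 0000, 1--1, 101-
PI chart (minterm → PIs covering it):
  0 | 0000  (sole → essential)
  3 | --11  (sole → essential)
  7 | --11  (sole → essential)
  9 | 1--1  (sole → essential)
  10 | 101-  (sole → essential)
  11 | --11,1--1,101-
  13 | 1--1  (sole → essential)
  15 | --11,1--1
Essential prime implicants: --11, 0000, 1--1, 101-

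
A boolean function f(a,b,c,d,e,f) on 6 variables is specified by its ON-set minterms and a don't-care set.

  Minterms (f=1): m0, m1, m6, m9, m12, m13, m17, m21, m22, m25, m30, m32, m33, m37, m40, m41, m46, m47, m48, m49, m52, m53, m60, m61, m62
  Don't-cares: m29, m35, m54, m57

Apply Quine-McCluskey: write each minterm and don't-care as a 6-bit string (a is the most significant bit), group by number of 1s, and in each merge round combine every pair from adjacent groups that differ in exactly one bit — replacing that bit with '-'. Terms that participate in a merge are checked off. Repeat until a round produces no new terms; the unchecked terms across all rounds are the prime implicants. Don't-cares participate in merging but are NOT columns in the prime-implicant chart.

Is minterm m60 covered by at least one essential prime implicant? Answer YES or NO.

Round 0: 000000✓ 000001✓ 000110✓ 001001✓ 001100✓ 001101✓ 010001✓ 010101✓ 010110✓ 011001✓ 011101✓ 011110✓ 100000✓ 100001✓ 100011✓ 100101✓ 101000✓ 101001✓ 101110✓ 101111✓ 110000✓ 110001✓ 110100✓ 110101✓ 110110✓ 111001✓ 111100✓ 111101✓ 111110✓
Round 1: -00000✓ -00001✓ -01001✓ -10001✓ -10101✓ -10110✓ -11001✓ -11101✓ -11110✓ 0-0001✓ 0-0110 0-1001✓ 0-1101✓ 00-001✓ 00000-✓ 001-01✓ 00110- 01-001✓ 01-101✓ 01-110✓ 010-01✓ 011-01✓ 1-0000✓ 1-0001✓ 1-0101✓ 1-1001✓ 1-1110 10-000✓ 10-001✓ 100-01✓ 1000-1 10000-✓ 10100-✓ 10111- 11-001✓ 11-100✓ 11-101✓ 11-110✓ 110-00✓ 110-01✓ 11000-✓ 1101-0✓ 11010-✓ 111-01✓ 1111-0✓ 11110-✓
Round 2: --0001✓ --1001✓ -0-001✓ -0000- -1-001✓ -1-101✓ -1-110 -10-01✓ -11-01✓ 0--001✓ 0-1-01 01--01✓ 1--001✓ 1-0-01 1-000- 10-00- 11--01✓ 11-1-0 11-10- 110-0-
Round 3: ---001 -1--01
PIs = {---001, -0000-, -1--01, -1-110, 0-0110, 0-1-01, 00110-, 1-0-01, 1-000-, 1-1110, 10-00-, 1000-1, 10111-, 11-1-0, 11-10-, 110-0-}
Coverage chart:
  m0: -0000- ←essential
  m1: ---001,-0000-
  m6: 0-0110 ←essential
  m9: ---001,0-1-01
  m12: 00110- ←essential
  m13: 0-1-01,00110-
  m17: ---001,-1--01
  m21: -1--01 ←essential
  m22: -1-110,0-0110
  m25: ---001,-1--01,0-1-01
  m30: -1-110 ←essential
  m32: -0000-,1-000-,10-00-
  m33: ---001,-0000-,1-0-01,1-000-,10-00-,1000-1
  m37: 1-0-01 ←essential
  m40: 10-00- ←essential
  m41: ---001,10-00-
  m46: 1-1110,10111-
  m47: 10111- ←essential
  m48: 1-000-,110-0-
  m49: ---001,-1--01,1-0-01,1-000-,110-0-
  m52: 11-1-0,11-10-,110-0-
  m53: -1--01,1-0-01,11-10-,110-0-
  m60: 11-1-0,11-10-
  m61: -1--01,11-10-
  m62: -1-110,1-1110,11-1-0
Essential: -0000-, -1--01, -1-110, 0-0110, 00110-, 1-0-01, 10-00-, 10111-

NO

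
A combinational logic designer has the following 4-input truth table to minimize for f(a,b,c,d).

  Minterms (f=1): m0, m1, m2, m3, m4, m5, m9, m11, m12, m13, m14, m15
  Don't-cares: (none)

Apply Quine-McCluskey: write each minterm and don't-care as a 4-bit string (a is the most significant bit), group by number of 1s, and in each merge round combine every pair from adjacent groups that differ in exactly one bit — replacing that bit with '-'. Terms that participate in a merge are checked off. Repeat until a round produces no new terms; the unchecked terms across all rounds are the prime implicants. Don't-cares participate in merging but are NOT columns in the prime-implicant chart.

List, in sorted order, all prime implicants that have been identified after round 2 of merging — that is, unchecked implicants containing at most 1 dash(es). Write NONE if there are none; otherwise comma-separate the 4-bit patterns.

NONE

size-2^0 implicants → 0000(✓)  0001(✓)  0010(✓)  0011(✓)  0100(✓)  0101(✓)  1001(✓)  1011(✓)  1100(✓)  1101(✓)  1110(✓)  1111(✓)
size-2^1 implicants → -001(✓)  -011(✓)  -100(✓)  -101(✓)  0-00(✓)  0-01(✓)  00-0(✓)  00-1(✓)  000-(✓)  001-(✓)  010-(✓)  1-01(✓)  1-11(✓)  10-1(✓)  11-0(✓)  11-1(✓)  110-(✓)  111-(✓)
size-2^2 implicants → --01  -0-1  -10-  0-0-  00--  1--1  11--
Unchecked terms (primes): --01, -0-1, -10-, 0-0-, 00--, 1--1, 11--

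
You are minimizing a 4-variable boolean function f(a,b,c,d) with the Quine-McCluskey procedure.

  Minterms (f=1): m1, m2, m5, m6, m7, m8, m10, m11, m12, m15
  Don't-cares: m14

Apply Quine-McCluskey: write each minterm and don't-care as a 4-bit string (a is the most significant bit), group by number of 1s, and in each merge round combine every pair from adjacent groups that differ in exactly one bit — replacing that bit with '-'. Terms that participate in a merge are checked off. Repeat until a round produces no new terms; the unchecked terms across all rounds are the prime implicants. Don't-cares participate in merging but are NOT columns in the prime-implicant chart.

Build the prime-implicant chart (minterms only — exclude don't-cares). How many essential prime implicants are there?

4

Round 0: 0001✓ 0010✓ 0101✓ 0110✓ 0111✓ 1000✓ 1010✓ 1011✓ 1100✓ 1110✓ 1111✓
Round 1: -010✓ -110✓ -111✓ 0-01 0-10✓ 01-1 011-✓ 1-00✓ 1-10✓ 1-11✓ 10-0✓ 101-✓ 11-0✓ 111-✓
Round 2: --10 -11- 1--0 1-1-
PIs = {--10, -11-, 0-01, 01-1, 1--0, 1-1-}
Coverage chart:
  m1: 0-01 ←essential
  m2: --10 ←essential
  m5: 0-01,01-1
  m6: --10,-11-
  m7: -11-,01-1
  m8: 1--0 ←essential
  m10: --10,1--0,1-1-
  m11: 1-1- ←essential
  m12: 1--0 ←essential
  m15: -11-,1-1-
Essential: --10, 0-01, 1--0, 1-1-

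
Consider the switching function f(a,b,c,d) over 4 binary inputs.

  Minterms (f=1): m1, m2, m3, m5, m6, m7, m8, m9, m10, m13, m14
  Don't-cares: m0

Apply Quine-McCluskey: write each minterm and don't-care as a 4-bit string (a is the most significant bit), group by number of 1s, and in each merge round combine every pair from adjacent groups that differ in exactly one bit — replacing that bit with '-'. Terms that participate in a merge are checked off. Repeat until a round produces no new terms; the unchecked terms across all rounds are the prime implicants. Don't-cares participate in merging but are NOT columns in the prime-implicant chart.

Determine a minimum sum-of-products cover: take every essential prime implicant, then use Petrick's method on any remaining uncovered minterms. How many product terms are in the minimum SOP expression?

4

size-2^0 implicants → 0000(✓)  0001(✓)  0010(✓)  0011(✓)  0101(✓)  0110(✓)  0111(✓)  1000(✓)  1001(✓)  1010(✓)  1101(✓)  1110(✓)
size-2^1 implicants → -000(✓)  -001(✓)  -010(✓)  -101(✓)  -110(✓)  0-01(✓)  0-10(✓)  0-11(✓)  00-0(✓)  00-1(✓)  000-(✓)  001-(✓)  01-1(✓)  011-(✓)  1-01(✓)  1-10(✓)  10-0(✓)  100-(✓)
size-2^2 implicants → --01  --10  -0-0  -00-  0--1  0-1-  00--
Unchecked terms (primes): --01, --10, -0-0, -00-, 0--1, 0-1-, 00--
Minterm coverage:
  m1 ⊆ --01,-00-,0--1,00--
  m2 ⊆ --10,-0-0,0-1-,00--
  m3 ⊆ 0--1,0-1-,00--
  m5 ⊆ --01,0--1
  m6 ⊆ --10,0-1-
  m7 ⊆ 0--1,0-1-
  m8 ⊆ -0-0,-00-
  m9 ⊆ --01,-00-
  m10 ⊆ --10,-0-0
  m13 ⊆ --01 [E]
  m14 ⊆ --10 [E]
E = {--01, --10}
Petrick residual → -0-0, 0--1
Cover = c'd + cd' + b'd' + a'd  |cover|=4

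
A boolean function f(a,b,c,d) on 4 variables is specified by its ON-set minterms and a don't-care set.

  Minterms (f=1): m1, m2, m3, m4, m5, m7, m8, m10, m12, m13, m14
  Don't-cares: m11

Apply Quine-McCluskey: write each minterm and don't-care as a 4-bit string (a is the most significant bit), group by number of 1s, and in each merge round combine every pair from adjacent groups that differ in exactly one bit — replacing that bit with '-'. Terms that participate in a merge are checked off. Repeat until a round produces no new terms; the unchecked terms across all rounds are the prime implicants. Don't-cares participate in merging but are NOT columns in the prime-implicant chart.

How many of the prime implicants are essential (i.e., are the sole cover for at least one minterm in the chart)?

size-2^0 implicants → 0001(✓)  0010(✓)  0011(✓)  0100(✓)  0101(✓)  0111(✓)  1000(✓)  1010(✓)  1011(✓)  1100(✓)  1101(✓)  1110(✓)
size-2^1 implicants → -010(✓)  -011(✓)  -100(✓)  -101(✓)  0-01(✓)  0-11(✓)  00-1(✓)  001-(✓)  01-1(✓)  010-(✓)  1-00(✓)  1-10(✓)  10-0(✓)  101-(✓)  11-0(✓)  110-(✓)
size-2^2 implicants → -01-  -10-  0--1  1--0
Unchecked terms (primes): -01-, -10-, 0--1, 1--0
Minterm coverage:
  m1 ⊆ 0--1 [E]
  m2 ⊆ -01- [E]
  m3 ⊆ -01-,0--1
  m4 ⊆ -10- [E]
  m5 ⊆ -10-,0--1
  m7 ⊆ 0--1 [E]
  m8 ⊆ 1--0 [E]
  m10 ⊆ -01-,1--0
  m12 ⊆ -10-,1--0
  m13 ⊆ -10- [E]
  m14 ⊆ 1--0 [E]
E = {-01-, -10-, 0--1, 1--0}

4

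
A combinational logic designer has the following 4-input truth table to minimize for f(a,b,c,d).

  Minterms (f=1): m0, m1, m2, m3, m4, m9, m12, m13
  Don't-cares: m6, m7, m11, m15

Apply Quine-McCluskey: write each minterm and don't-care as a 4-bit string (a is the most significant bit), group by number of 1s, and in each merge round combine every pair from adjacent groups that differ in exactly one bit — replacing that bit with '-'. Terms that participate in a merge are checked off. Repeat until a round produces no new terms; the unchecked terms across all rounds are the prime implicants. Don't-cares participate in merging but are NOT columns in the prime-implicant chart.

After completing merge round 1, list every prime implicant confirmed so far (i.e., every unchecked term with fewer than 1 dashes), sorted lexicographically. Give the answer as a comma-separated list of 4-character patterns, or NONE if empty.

NONE

Round 0: 0000✓ 0001✓ 0010✓ 0011✓ 0100✓ 0110✓ 0111✓ 1001✓ 1011✓ 1100✓ 1101✓ 1111✓
Round 1: -001✓ -011✓ -100 -111✓ 0-00✓ 0-10✓ 0-11✓ 00-0✓ 00-1✓ 000-✓ 001-✓ 01-0✓ 011-✓ 1-01✓ 1-11✓ 10-1✓ 11-1✓ 110-
Round 2: --11 -0-1 0--0 0-1- 00-- 1--1
PIs = {--11, -0-1, -100, 0--0, 0-1-, 00--, 1--1, 110-}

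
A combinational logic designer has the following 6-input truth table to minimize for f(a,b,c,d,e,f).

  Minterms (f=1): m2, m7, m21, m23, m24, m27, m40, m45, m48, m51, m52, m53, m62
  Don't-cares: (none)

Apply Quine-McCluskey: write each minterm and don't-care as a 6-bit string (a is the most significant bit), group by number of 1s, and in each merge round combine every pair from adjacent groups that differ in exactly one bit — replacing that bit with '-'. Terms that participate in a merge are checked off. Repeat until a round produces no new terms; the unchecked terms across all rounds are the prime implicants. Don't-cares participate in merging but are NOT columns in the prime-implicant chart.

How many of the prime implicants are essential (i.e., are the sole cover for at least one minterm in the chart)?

[col 0] 000010, 000111*, 010101*, 010111*, 011000, 011011, 101000, 101101, 110000*, 110011, 110100*, 110101*, 111110
[col 1] -10101, 0-0111, 0101-1, 110-00, 11010-
Prime implicants: -10101, 0-0111, 000010, 0101-1, 011000, 011011, 101000, 101101, 110-00, 110011, 11010-, 111110
PI chart (minterm → PIs covering it):
  2 | 000010  (sole → essential)
  7 | 0-0111  (sole → essential)
  21 | -10101,0101-1
  23 | 0-0111,0101-1
  24 | 011000  (sole → essential)
  27 | 011011  (sole → essential)
  40 | 101000  (sole → essential)
  45 | 101101  (sole → essential)
  48 | 110-00  (sole → essential)
  51 | 110011  (sole → essential)
  52 | 110-00,11010-
  53 | -10101,11010-
  62 | 111110  (sole → essential)
Essential prime implicants: 0-0111, 000010, 011000, 011011, 101000, 101101, 110-00, 110011, 111110

9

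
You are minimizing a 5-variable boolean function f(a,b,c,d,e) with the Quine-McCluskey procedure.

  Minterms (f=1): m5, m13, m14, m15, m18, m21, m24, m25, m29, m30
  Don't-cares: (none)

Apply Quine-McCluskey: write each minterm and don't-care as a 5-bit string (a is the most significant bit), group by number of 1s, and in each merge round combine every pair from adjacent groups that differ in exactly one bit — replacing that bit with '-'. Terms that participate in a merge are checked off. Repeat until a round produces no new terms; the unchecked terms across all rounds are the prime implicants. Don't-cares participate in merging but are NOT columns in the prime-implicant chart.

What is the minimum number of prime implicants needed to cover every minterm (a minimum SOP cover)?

[col 0] 00101*, 01101*, 01110*, 01111*, 10010, 10101*, 11000*, 11001*, 11101*, 11110*
[col 1] -0101*, -1101*, -1110, 0-101*, 011-1, 0111-, 1-101*, 11-01, 1100-
[col 2] --101
Prime implicants: --101, -1110, 011-1, 0111-, 10010, 11-01, 1100-
PI chart (minterm → PIs covering it):
  5 | --101  (sole → essential)
  13 | --101,011-1
  14 | -1110,0111-
  15 | 011-1,0111-
  18 | 10010  (sole → essential)
  21 | --101  (sole → essential)
  24 | 1100-  (sole → essential)
  25 | 11-01,1100-
  29 | --101,11-01
  30 | -1110  (sole → essential)
Essential prime implicants: --101, -1110, 10010, 1100-
Petrick residual → 011-1
Minimum SOP uses 5 PIs: cd'e + bcde' + a'bce + ab'c'de' + abc'd'

5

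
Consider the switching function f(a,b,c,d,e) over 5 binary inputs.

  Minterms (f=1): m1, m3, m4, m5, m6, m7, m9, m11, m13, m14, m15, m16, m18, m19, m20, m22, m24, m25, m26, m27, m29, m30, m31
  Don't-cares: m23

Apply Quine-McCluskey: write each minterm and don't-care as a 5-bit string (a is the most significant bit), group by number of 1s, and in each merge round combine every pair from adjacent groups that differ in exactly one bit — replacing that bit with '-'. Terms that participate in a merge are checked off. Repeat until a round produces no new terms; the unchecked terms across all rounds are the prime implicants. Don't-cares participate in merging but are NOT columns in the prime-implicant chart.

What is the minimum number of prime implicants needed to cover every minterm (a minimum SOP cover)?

size-2^0 implicants → 00001(✓)  00011(✓)  00100(✓)  00101(✓)  00110(✓)  00111(✓)  01001(✓)  01011(✓)  01101(✓)  01110(✓)  01111(✓)  10000(✓)  10010(✓)  10011(✓)  10100(✓)  10110(✓)  10111(✓)  11000(✓)  11001(✓)  11010(✓)  11011(✓)  11101(✓)  11110(✓)  11111(✓)
size-2^1 implicants → -0011(✓)  -0100(✓)  -0110(✓)  -0111(✓)  -1001(✓)  -1011(✓)  -1101(✓)  -1110(✓)  -1111(✓)  0-001(✓)  0-011(✓)  0-101(✓)  0-110(✓)  0-111(✓)  00-01(✓)  00-11(✓)  000-1(✓)  001-0(✓)  001-1(✓)  0010-(✓)  0011-(✓)  01-01(✓)  01-11(✓)  010-1(✓)  011-1(✓)  0111-(✓)  1-000(✓)  1-010(✓)  1-011(✓)  1-110(✓)  1-111(✓)  10-00(✓)  10-10(✓)  10-11(✓)  100-0(✓)  1001-(✓)  101-0(✓)  1011-(✓)  11-01(✓)  11-10(✓)  11-11(✓)  110-0(✓)  110-1(✓)  1100-(✓)  1101-(✓)  111-1(✓)  1111-(✓)
size-2^2 implicants → --011(✓)  --110(✓)  --111(✓)  -0-11(✓)  -01-0  -011-(✓)  -1-01(✓)  -1-11(✓)  -10-1(✓)  -11-1(✓)  -111-(✓)  0--01(✓)  0--11(✓)  0-0-1(✓)  0-1-1(✓)  0-11-(✓)  00--1(✓)  001--  01--1(✓)  1--10(✓)  1--11(✓)  1-0-0  1-01-(✓)  1-11-(✓)  10--0  10-1-(✓)  11--1(✓)  11-1-(✓)  110--
size-2^3 implicants → ---11  --11-  -1--1  0---1  1--1-
Unchecked terms (primes): ---11, --11-, -01-0, -1--1, 0---1, 001--, 1--1-, 1-0-0, 10--0, 110--
Minterm coverage:
  m1 ⊆ 0---1 [E]
  m3 ⊆ ---11,0---1
  m4 ⊆ -01-0,001--
  m5 ⊆ 0---1,001--
  m6 ⊆ --11-,-01-0,001--
  m7 ⊆ ---11,--11-,0---1,001--
  m9 ⊆ -1--1,0---1
  m11 ⊆ ---11,-1--1,0---1
  m13 ⊆ -1--1,0---1
  m14 ⊆ --11- [E]
  m15 ⊆ ---11,--11-,-1--1,0---1
  m16 ⊆ 1-0-0,10--0
  m18 ⊆ 1--1-,1-0-0,10--0
  m19 ⊆ ---11,1--1-
  m20 ⊆ -01-0,10--0
  m22 ⊆ --11-,-01-0,1--1-,10--0
  m24 ⊆ 1-0-0,110--
  m25 ⊆ -1--1,110--
  m26 ⊆ 1--1-,1-0-0,110--
  m27 ⊆ ---11,-1--1,1--1-,110--
  m29 ⊆ -1--1 [E]
  m30 ⊆ --11-,1--1-
  m31 ⊆ ---11,--11-,-1--1,1--1-
E = {--11-, -1--1, 0---1}
Petrick residual → ---11, -01-0, 1-0-0
Cover = de + cd + b'ce' + be + a'e + ac'e'  |cover|=6

6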